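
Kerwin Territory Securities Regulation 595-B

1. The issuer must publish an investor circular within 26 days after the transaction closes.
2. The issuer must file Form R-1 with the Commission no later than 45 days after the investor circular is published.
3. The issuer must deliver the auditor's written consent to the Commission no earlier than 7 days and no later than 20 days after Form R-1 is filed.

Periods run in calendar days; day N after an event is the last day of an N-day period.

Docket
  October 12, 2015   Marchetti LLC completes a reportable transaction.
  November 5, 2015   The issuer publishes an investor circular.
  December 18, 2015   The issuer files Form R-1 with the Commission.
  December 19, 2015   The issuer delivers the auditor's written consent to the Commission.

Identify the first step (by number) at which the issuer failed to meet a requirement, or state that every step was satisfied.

Step 1 — counting 26 days from October 12, 2015 (when the transaction closes) gives a deadline of November 7, 2015; November 5, 2015 is within that limit.
Step 2 — counting 45 days from November 5, 2015 (when the investor circular is published) gives a deadline of December 20, 2015; December 18, 2015 is within that limit.
Step 3 — 7 and 20 days from December 18, 2015 (when Form R-1 is filed) are December 25, 2015 and January 7, 2016 respectively; December 19, 2015 is 6 days too early.
No need to go further; step 3 was not satisfied.

Step 3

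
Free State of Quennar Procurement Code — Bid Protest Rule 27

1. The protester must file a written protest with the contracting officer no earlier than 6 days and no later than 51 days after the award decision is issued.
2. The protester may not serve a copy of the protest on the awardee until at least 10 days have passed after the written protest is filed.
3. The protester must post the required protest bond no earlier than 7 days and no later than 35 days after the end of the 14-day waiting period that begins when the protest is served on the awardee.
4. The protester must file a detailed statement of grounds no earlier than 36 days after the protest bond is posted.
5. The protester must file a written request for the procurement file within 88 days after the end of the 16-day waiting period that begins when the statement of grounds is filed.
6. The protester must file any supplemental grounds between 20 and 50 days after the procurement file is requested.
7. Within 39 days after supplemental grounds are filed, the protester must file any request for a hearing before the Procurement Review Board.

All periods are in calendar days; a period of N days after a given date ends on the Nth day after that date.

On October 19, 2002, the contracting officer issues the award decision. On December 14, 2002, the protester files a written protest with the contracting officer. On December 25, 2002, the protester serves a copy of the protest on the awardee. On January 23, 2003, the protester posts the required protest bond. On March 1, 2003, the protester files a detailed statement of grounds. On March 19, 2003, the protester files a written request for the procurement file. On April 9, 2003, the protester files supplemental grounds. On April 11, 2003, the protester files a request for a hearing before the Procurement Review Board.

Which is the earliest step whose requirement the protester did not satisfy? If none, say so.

Step 1

(1) the permitted window runs from October 19, 2002 + 6 = October 25, 2002 to October 19, 2002 + 51 = December 9, 2002; done December 14, 2002 — 5 days after the window closed.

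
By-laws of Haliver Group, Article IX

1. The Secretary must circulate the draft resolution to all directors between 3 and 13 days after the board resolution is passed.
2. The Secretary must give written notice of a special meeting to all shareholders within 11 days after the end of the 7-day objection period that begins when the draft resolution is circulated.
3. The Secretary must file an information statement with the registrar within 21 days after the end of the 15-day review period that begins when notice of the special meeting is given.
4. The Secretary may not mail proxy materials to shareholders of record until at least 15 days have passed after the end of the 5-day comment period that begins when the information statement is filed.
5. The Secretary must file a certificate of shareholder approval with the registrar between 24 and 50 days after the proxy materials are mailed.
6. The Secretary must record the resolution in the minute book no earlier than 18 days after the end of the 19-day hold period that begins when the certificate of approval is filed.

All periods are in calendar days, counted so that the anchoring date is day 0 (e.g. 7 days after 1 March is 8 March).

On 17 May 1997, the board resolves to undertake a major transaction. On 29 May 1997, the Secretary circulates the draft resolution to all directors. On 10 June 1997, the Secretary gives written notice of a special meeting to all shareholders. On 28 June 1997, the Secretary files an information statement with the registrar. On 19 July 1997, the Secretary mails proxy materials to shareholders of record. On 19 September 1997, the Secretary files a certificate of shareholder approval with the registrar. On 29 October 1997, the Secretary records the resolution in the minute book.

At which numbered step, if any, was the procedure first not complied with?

Step 1: the window is 3–13 days after 17 May 1997 (when the board resolution is passed), so 20 May 1997 through 30 May 1997; 29 May 1997 falls inside that range.
Step 2: 11 days after 5 June 1997 (end of the 7-day objection period, which began when the draft resolution is circulated on 29 May 1997) is 16 June 1997; completed 10 June 1997, before the deadline.
Step 3: 21 days after 25 June 1997 (end of the 15-day review period, which began when notice of the special meeting is given on 10 June 1997) is 16 July 1997; completed 28 June 1997, before the deadline.
Step 4: the earliest permitted date is 15 days after 3 July 1997 (end of the 5-day comment period, which began when the information statement is filed on 28 June 1997), i.e. 18 July 1997; done 19 July 1997 — permitted.
Step 5: the window is 24–50 days after 19 July 1997 (when the proxy materials are mailed), so 12 August 1997 through 7 September 1997; done 19 September 1997 — 12 days after the window closed.

Step 5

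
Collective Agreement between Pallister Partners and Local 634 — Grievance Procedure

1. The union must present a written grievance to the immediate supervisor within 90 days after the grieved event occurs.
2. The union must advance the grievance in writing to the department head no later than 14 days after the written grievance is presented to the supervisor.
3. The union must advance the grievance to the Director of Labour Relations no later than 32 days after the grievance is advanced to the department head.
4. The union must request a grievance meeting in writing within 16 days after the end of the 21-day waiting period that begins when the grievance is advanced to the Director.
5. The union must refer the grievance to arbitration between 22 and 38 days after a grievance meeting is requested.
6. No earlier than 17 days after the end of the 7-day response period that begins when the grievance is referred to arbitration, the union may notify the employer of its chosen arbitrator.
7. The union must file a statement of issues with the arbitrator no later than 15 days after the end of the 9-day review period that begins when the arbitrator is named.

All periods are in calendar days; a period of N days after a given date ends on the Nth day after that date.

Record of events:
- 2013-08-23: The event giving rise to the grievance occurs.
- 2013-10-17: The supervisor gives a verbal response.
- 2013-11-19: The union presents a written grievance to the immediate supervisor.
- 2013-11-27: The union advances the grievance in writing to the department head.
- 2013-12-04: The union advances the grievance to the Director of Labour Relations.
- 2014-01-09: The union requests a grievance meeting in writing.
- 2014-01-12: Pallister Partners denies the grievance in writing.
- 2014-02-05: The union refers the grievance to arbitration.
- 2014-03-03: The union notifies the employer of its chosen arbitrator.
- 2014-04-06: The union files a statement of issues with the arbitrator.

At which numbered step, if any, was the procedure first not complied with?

Step 7

(1) due by 2013-08-23 + 90 days = 2013-11-21; done 2013-11-19 — timely.
(2) due by 2013-11-19 + 14 days = 2013-12-03; done 2013-11-27 — timely.
(3) due by 2013-11-27 + 32 days = 2013-12-29; done 2013-12-04 — timely.
(4) due by 2013-12-25 + 16 days = 2014-01-10; done 2014-01-09 — timely.
(5) the permitted window runs from 2014-01-09 + 22 = 2014-01-31 to 2014-01-09 + 38 = 2014-02-16; 2014-02-05 falls inside that range.
(6) permitted from 2014-02-12 + 17 days = 2014-03-01 onward; done 2014-03-03, after the minimum wait.
(7) due by 2014-03-12 + 15 days = 2014-03-27; done 2014-04-06 — 10 days late.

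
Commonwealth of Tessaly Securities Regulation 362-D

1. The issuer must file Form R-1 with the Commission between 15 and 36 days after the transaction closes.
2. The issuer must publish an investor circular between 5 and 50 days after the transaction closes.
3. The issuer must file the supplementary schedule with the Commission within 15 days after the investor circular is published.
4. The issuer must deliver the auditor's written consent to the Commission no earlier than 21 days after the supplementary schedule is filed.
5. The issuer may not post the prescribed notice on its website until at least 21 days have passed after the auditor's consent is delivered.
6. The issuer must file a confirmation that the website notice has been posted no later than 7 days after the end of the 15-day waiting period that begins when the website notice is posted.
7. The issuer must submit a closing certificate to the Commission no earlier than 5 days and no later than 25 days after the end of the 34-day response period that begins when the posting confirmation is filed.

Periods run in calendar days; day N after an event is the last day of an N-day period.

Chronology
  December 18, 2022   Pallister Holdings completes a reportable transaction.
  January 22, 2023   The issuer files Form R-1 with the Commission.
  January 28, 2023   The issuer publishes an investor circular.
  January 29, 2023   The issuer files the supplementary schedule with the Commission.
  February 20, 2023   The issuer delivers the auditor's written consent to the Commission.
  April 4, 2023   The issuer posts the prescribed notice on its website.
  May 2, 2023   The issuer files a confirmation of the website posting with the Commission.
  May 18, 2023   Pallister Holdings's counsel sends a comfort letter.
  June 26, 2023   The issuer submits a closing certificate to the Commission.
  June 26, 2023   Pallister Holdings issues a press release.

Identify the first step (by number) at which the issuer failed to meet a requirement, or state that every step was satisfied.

Step 6

Step 1 — 15 and 36 days from December 18, 2022 (when the transaction closes) are January 2, 2023 and January 23, 2023 respectively; January 22, 2023 falls inside that range.
Step 2 — 5 and 50 days from December 18, 2022 (when the transaction closes) are December 23, 2022 and February 6, 2023 respectively; done January 28, 2023, which is between those dates.
Step 3 — counting 15 days from January 28, 2023 (when the investor circular is published) gives a deadline of February 12, 2023; January 29, 2023 is within that limit.
Step 4 — must wait 21 days from January 29, 2023 (when the supplementary schedule is filed), so not before February 19, 2023; February 20, 2023 is on or after that date.
Step 5 — must wait 21 days from February 20, 2023 (when the auditor's consent is delivered), so not before March 13, 2023; done April 4, 2023 — permitted.
Step 6 — counting 7 days from April 19, 2023 (end of the 15-day waiting period, which began when the website notice is posted on April 4, 2023) gives a deadline of April 26, 2023; not done until May 2, 2023, 6 days after the deadline.
Later steps need not be reached.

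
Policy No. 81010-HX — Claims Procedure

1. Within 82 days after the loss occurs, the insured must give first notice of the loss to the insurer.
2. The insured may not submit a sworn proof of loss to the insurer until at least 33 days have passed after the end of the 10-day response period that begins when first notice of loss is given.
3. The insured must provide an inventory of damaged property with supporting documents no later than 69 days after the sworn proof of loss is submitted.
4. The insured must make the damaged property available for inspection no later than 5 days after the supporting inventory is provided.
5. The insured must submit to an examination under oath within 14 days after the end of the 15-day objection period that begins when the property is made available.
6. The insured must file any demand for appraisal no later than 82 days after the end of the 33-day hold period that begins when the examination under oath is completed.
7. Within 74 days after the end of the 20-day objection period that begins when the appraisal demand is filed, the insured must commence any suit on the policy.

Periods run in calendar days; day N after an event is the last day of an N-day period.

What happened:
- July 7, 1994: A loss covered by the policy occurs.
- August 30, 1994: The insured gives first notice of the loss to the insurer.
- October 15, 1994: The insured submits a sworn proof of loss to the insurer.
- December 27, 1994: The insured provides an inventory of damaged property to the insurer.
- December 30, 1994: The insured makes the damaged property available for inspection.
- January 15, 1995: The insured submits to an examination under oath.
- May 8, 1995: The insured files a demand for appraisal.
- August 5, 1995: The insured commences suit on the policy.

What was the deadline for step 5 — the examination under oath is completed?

The property is made available on December 30, 1994; the 15-day objection period therefore ends January 14, 1995, and step 5 runs from that date. 14 days after January 14, 1995 is January 28, 1995.

January 28, 1995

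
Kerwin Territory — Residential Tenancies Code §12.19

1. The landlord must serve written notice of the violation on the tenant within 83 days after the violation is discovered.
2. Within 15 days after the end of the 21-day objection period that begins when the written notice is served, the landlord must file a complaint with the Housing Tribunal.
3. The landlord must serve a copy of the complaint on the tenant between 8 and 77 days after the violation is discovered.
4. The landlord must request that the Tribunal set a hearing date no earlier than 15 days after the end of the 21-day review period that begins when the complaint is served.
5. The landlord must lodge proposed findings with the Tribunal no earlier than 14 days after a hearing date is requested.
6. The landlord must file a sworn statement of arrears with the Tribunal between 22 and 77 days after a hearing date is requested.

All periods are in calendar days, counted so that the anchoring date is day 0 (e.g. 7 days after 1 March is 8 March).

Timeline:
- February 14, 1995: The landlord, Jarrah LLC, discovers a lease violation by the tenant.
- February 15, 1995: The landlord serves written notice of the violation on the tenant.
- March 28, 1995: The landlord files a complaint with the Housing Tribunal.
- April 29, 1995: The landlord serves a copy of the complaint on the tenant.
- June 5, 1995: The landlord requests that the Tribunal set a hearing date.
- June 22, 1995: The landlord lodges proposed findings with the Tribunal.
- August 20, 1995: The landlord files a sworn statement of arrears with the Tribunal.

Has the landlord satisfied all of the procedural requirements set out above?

Step 1 — counting 83 days from February 14, 1995 (when the violation is discovered) gives a deadline of May 8, 1995; February 15, 1995 is within that limit.
Step 2 — counting 15 days from March 8, 1995 (end of the 21-day objection period, which began when the written notice is served on February 15, 1995) gives a deadline of March 23, 1995; not done until March 28, 1995, 5 days after the deadline.
The analysis stops there.

No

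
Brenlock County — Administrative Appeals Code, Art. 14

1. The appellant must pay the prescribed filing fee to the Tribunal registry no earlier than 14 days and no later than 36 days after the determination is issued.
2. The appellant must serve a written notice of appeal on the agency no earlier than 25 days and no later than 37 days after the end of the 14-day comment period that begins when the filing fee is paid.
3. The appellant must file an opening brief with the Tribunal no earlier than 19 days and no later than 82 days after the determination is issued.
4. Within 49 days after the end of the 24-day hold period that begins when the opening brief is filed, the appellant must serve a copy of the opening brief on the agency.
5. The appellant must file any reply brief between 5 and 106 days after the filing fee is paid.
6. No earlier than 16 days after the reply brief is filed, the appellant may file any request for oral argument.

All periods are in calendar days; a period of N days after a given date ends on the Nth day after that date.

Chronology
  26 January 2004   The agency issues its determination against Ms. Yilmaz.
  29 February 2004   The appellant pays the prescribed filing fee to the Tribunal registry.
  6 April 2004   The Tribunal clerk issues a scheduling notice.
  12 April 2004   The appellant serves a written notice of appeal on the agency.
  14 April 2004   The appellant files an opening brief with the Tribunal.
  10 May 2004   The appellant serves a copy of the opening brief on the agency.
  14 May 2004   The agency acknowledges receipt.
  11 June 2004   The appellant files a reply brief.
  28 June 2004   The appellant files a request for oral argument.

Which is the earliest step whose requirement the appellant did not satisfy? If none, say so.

None — every step was satisfied

(1) the permitted window runs from 26 January 2004 + 14 = 9 February 2004 to 26 January 2004 + 36 = 2 March 2004; done 29 February 2004 — within the window.
(2) the permitted window runs from 14 March 2004 + 25 = 8 April 2004 to 14 March 2004 + 37 = 20 April 2004; done 12 April 2004, which is between those dates.
(3) the permitted window runs from 26 January 2004 + 19 = 14 February 2004 to 26 January 2004 + 82 = 17 April 2004; done 14 April 2004, which is between those dates.
(4) due by 8 May 2004 + 49 days = 26 June 2004; 10 May 2004 is within that limit.
(5) the permitted window runs from 29 February 2004 + 5 = 5 March 2004 to 29 February 2004 + 106 = 14 June 2004; done 11 June 2004, which is between those dates.
(6) permitted from 11 June 2004 + 16 days = 27 June 2004 onward; done 28 June 2004, after the minimum wait.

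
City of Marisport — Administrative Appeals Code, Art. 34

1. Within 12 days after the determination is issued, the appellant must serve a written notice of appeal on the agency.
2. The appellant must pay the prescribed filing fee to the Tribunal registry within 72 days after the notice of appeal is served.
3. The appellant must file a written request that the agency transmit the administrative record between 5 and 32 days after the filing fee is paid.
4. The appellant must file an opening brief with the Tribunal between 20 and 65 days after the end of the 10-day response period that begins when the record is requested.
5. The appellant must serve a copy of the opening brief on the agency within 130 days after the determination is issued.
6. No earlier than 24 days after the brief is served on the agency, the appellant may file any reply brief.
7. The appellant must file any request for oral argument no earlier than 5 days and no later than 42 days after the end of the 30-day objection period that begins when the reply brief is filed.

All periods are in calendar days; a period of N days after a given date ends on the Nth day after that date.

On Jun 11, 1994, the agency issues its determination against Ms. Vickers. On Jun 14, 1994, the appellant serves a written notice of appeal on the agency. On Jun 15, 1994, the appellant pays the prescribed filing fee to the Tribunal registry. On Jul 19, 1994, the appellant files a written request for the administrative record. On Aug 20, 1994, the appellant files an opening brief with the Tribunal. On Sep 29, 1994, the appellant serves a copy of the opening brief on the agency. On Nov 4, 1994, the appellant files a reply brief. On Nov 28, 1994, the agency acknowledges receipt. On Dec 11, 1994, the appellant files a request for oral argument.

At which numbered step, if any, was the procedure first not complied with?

Step 3

Step 1 — counting 12 days from Jun 11, 1994 (when the determination is issued) gives a deadline of Jun 23, 1994; Jun 14, 1994 is within that limit.
Step 2 — counting 72 days from Jun 14, 1994 (when the notice of appeal is served) gives a deadline of Aug 25, 1994; completed Jun 15, 1994, before the deadline.
Step 3 — 5 and 32 days from Jun 15, 1994 (when the filing fee is paid) are Jun 20, 1994 and Jul 17, 1994 respectively; done Jul 19, 1994 — 2 days after the window closed.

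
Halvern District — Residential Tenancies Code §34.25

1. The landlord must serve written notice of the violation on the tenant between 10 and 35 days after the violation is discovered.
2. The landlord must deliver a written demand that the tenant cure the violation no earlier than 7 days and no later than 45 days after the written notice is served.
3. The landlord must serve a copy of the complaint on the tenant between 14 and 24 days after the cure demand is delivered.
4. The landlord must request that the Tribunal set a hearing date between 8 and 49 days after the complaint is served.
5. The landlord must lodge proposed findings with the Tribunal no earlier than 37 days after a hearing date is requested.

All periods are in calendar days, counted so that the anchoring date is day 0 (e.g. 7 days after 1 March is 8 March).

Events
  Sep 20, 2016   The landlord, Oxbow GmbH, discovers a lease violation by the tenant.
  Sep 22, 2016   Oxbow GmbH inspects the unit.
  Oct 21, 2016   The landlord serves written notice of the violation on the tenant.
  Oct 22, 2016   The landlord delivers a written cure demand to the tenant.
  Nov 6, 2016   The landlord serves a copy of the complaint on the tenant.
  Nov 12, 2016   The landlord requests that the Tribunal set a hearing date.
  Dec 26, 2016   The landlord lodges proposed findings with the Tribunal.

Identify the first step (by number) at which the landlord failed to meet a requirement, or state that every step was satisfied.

Step 2

Step 1 — 10 and 35 days from Sep 20, 2016 (when the violation is discovered) are Sep 30, 2016 and Oct 25, 2016 respectively; done Oct 21, 2016 — within the window.
Step 2 — 7 and 45 days from Oct 21, 2016 (when the written notice is served) are Oct 28, 2016 and Dec 5, 2016 respectively; Oct 22, 2016 is 6 days too early.
That is the first point of non-compliance.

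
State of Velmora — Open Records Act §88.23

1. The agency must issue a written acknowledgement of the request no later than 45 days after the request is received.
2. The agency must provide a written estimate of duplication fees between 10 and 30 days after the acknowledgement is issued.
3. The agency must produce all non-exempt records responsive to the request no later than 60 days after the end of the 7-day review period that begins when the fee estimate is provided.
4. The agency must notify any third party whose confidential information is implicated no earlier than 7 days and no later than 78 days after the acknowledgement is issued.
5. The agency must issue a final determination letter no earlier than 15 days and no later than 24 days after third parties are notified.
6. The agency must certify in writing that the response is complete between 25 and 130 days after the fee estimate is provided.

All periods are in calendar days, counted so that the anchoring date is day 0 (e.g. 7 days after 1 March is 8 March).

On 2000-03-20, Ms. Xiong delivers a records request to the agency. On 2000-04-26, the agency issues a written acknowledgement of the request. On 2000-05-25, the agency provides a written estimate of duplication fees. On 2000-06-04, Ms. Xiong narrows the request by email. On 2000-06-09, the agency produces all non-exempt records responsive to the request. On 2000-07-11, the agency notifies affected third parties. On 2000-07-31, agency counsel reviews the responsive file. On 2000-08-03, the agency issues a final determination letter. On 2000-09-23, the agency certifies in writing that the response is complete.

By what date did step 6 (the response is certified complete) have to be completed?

2000-10-02

Step 6 runs from 2000-05-25, when the fee estimate is provided. The window is 25–130 days after 2000-05-25; it closes on 2000-10-02.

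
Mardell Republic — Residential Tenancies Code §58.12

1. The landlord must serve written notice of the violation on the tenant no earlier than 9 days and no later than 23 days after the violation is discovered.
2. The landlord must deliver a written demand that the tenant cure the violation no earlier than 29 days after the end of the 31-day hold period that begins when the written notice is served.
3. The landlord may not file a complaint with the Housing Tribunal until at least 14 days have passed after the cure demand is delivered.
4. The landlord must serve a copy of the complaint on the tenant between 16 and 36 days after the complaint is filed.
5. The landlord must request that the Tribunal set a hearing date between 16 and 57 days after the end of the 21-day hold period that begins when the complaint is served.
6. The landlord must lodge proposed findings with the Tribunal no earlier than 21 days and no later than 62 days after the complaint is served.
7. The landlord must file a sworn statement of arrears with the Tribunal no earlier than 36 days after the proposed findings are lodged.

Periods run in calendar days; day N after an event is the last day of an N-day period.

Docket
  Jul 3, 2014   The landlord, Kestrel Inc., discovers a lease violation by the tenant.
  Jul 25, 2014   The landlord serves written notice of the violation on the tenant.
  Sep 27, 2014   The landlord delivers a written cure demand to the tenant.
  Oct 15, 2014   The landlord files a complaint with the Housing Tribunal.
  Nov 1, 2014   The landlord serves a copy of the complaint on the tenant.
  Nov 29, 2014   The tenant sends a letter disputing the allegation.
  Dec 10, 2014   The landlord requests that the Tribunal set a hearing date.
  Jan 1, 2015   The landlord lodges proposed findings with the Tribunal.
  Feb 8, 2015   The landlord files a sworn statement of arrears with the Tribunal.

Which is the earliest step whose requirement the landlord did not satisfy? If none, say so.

None — every step was satisfied

(1) the permitted window runs from Jul 3, 2014 + 9 = Jul 12, 2014 to Jul 3, 2014 + 23 = Jul 26, 2014; done Jul 25, 2014, which is between those dates.
(2) permitted from Aug 25, 2014 + 29 days = Sep 23, 2014 onward; done Sep 27, 2014, after the minimum wait.
(3) permitted from Sep 27, 2014 + 14 days = Oct 11, 2014 onward; done Oct 15, 2014 — permitted.
(4) the permitted window runs from Oct 15, 2014 + 16 = Oct 31, 2014 to Oct 15, 2014 + 36 = Nov 20, 2014; done Nov 1, 2014, which is between those dates.
(5) the permitted window runs from Nov 22, 2014 + 16 = Dec 8, 2014 to Nov 22, 2014 + 57 = Jan 18, 2015; Dec 10, 2014 falls inside that range.
(6) the permitted window runs from Nov 1, 2014 + 21 = Nov 22, 2014 to Nov 1, 2014 + 62 = Jan 2, 2015; done Jan 1, 2015 — within the window.
(7) permitted from Jan 1, 2015 + 36 days = Feb 6, 2015 onward; done Feb 8, 2015, after the minimum wait.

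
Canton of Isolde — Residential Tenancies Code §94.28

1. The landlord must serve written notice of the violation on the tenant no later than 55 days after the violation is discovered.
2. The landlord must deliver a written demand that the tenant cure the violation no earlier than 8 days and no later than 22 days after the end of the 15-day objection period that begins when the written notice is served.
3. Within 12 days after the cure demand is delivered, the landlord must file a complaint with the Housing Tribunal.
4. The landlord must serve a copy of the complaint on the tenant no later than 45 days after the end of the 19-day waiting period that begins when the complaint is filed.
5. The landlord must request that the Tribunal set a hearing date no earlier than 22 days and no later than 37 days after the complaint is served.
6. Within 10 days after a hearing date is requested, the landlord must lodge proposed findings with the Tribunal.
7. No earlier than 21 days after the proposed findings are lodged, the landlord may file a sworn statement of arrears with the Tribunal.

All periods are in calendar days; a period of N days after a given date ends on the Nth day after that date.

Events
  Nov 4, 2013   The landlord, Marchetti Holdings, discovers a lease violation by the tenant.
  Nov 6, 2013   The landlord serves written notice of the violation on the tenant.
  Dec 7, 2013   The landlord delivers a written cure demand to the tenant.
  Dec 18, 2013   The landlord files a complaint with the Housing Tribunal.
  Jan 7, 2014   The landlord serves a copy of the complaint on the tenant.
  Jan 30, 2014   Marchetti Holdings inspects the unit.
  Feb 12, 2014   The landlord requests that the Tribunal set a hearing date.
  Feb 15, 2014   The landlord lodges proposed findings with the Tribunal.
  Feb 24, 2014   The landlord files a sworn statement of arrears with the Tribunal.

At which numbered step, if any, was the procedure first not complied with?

Step 1: 55 days after Nov 4, 2013 (when the violation is discovered) is Dec 29, 2013; completed Nov 6, 2013, before the deadline.
Step 2: the window is 8–22 days after Nov 21, 2013 (end of the 15-day objection period, which began when the written notice is served on Nov 6, 2013), so Nov 29, 2013 through Dec 13, 2013; Dec 7, 2013 falls inside that range.
Step 3: 12 days after Dec 7, 2013 (when the cure demand is delivered) is Dec 19, 2013; Dec 18, 2013 is within that limit.
Step 4: 45 days after Jan 6, 2014 (end of the 19-day waiting period, which began when the complaint is filed on Dec 18, 2013) is Feb 20, 2014; completed Jan 7, 2014, before the deadline.
Step 5: the window is 22–37 days after Jan 7, 2014 (when the complaint is served), so Jan 29, 2014 through Feb 13, 2014; done Feb 12, 2014, which is between those dates.
Step 6: 10 days after Feb 12, 2014 (when a hearing date is requested) is Feb 22, 2014; completed Feb 15, 2014, before the deadline.
Step 7: the earliest permitted date is 21 days after Feb 15, 2014 (when the proposed findings are lodged), i.e. Mar 8, 2014; Feb 24, 2014 is 12 days before the earliest permitted date.
No need to go further; step 7 was not satisfied.

Step 7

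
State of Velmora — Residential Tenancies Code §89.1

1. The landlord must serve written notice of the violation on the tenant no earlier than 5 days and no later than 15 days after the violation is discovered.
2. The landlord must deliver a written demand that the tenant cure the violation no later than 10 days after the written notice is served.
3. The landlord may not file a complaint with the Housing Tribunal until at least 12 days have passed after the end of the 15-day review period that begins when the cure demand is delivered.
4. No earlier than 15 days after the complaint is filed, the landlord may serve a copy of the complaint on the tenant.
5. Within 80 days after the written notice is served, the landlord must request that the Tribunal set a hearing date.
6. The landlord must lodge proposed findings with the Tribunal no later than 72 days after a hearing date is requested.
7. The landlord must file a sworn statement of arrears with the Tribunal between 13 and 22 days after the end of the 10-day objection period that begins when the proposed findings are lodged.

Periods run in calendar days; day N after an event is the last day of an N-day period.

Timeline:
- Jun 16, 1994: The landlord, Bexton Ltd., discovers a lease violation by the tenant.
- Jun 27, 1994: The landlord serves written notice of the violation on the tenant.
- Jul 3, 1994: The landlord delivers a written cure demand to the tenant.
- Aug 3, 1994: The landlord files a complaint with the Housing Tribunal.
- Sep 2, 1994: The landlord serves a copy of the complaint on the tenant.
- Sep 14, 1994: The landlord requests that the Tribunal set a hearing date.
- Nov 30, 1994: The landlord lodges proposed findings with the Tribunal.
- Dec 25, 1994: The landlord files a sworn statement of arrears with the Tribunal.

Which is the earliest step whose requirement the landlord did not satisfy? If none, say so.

Step 1: the window is 5–15 days after Jun 16, 1994 (when the violation is discovered), so Jun 21, 1994 through Jul 1, 1994; done Jun 27, 1994 — within the window.
Step 2: 10 days after Jun 27, 1994 (when the written notice is served) is Jul 7, 1994; Jul 3, 1994 is within that limit.
Step 3: the earliest permitted date is 12 days after Jul 18, 1994 (end of the 15-day review period, which began when the cure demand is delivered on Jul 3, 1994), i.e. Jul 30, 1994; done Aug 3, 1994 — permitted.
Step 4: the earliest permitted date is 15 days after Aug 3, 1994 (when the complaint is filed), i.e. Aug 18, 1994; done Sep 2, 1994 — permitted.
Step 5: 80 days after Jun 27, 1994 (when the written notice is served) is Sep 15, 1994; done Sep 14, 1994 — timely.
Step 6: 72 days after Sep 14, 1994 (when a hearing date is requested) is Nov 25, 1994; done Nov 30, 1994 — 5 days late.
Later steps need not be reached.

Step 6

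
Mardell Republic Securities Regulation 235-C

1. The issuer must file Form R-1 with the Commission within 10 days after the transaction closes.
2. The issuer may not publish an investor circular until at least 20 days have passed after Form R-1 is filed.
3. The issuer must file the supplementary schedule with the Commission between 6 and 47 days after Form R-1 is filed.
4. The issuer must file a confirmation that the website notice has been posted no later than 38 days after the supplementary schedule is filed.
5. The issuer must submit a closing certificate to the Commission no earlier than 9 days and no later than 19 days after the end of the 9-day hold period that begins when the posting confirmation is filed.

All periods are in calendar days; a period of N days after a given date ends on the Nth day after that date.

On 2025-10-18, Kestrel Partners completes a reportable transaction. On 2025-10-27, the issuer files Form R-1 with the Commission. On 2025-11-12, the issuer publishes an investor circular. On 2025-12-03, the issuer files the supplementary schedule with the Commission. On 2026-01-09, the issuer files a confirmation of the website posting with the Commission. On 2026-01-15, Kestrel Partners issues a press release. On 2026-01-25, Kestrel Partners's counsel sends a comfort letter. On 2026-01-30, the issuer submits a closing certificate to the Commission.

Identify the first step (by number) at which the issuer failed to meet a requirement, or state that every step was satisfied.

Step 1 — counting 10 days from 2025-10-18 (when the transaction closes) gives a deadline of 2025-10-28; done 2025-10-27 — timely.
Step 2 — must wait 20 days from 2025-10-27 (when Form R-1 is filed), so not before 2025-11-16; 2025-11-12 is 4 days before the earliest permitted date.
The analysis stops there.

Step 2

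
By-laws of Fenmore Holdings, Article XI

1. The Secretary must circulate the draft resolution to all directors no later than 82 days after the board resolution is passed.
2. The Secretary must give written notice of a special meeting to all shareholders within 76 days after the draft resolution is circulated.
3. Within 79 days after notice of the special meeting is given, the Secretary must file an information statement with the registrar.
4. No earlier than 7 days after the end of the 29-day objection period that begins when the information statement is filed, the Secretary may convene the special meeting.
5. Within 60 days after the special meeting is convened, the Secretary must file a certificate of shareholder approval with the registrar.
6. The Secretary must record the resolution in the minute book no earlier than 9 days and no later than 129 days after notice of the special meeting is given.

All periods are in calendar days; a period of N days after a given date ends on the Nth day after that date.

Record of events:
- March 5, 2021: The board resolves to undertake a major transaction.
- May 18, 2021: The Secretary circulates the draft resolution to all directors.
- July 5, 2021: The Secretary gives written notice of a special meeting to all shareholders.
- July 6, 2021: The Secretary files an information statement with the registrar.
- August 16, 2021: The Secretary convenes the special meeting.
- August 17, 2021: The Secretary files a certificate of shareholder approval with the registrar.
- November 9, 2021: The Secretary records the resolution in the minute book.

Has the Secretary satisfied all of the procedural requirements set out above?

Step 1: 82 days after March 5, 2021 (when the board resolution is passed) is May 26, 2021; May 18, 2021 is within that limit.
Step 2: 76 days after May 18, 2021 (when the draft resolution is circulated) is August 2, 2021; completed July 5, 2021, before the deadline.
Step 3: 79 days after July 5, 2021 (when notice of the special meeting is given) is September 22, 2021; completed July 6, 2021, before the deadline.
Step 4: the earliest permitted date is 7 days after August 4, 2021 (end of the 29-day objection period, which began when the information statement is filed on July 6, 2021), i.e. August 11, 2021; done August 16, 2021, after the minimum wait.
Step 5: 60 days after August 16, 2021 (when the special meeting is convened) is October 15, 2021; done August 17, 2021 — timely.
Step 6: the window is 9–129 days after July 5, 2021 (when notice of the special meeting is given), so July 14, 2021 through November 11, 2021; done November 9, 2021, which is between those dates.

Yes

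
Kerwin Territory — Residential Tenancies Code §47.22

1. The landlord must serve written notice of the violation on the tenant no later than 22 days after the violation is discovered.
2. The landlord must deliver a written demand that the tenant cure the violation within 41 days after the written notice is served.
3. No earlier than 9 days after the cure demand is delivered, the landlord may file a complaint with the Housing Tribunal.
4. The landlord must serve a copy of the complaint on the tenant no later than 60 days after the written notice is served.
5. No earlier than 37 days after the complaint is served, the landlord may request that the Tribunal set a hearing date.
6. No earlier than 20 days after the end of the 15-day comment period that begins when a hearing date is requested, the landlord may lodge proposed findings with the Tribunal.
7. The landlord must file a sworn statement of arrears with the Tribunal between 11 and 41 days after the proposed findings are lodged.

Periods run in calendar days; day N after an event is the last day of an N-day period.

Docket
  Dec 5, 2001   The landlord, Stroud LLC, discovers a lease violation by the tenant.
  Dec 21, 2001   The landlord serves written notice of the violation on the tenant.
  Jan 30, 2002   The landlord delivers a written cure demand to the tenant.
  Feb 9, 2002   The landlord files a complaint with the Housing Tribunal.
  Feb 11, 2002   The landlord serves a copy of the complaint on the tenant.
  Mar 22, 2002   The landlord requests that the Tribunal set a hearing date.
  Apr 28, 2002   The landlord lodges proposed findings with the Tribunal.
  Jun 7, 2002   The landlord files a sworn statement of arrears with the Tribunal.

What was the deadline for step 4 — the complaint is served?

Feb 19, 2002

Step 4 runs from Dec 21, 2001, when the written notice is served. 60 days after Dec 21, 2001 is Feb 19, 2002.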